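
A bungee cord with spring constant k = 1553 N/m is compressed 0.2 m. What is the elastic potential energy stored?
PE = ½kx² = ½(1553)(0.2)² = 31.06 J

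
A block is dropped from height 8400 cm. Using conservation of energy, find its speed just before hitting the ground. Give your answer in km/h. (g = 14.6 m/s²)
Convert to SI: h = 84.0 m
mgh = ½mv² ⇒ v = √(2gh) = √(2·14.6·84.0) = 49.5258 m/s = 178.3 km/h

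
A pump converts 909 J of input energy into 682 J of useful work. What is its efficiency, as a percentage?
η = W_out/W_in = 682/909 = 75.03%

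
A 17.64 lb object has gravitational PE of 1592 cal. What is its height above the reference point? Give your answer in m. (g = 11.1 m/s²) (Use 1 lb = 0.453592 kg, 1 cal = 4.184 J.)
Convert to SI: m = 8.00136 kg, PE = 6660.93 J
h = PE/(mg) = 6660.93/(8.00136·11.1) = 75.0 m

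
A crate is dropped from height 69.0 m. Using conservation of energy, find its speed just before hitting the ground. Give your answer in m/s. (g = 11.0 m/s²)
mgh = ½mv² ⇒ v = √(2gh) = √(2·11.0·69.0) = 38.96 m/s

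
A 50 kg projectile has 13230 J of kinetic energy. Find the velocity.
v = √(2·KE/m) = √(2·13230/50) = 23.0 m/s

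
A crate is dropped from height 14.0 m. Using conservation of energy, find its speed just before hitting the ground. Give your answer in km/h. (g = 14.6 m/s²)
mgh = ½mv² ⇒ v = √(2gh) = √(2·14.6·14.0) = 20.2188 m/s = 72.79 km/h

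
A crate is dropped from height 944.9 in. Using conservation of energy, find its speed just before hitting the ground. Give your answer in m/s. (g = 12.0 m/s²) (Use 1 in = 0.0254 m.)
Convert to SI: h = 24.0005 m
mgh = ½mv² ⇒ v = √(2gh) = √(2·12.0·24.0005) = 24.0 m/s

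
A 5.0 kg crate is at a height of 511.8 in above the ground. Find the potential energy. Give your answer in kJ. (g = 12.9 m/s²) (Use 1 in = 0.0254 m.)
Convert to SI: m = 5.0 kg, h = 12.9997 m
PE = mgh = (5.0)(12.9)(12.9997) = 838.482 J = 0.8385 kJ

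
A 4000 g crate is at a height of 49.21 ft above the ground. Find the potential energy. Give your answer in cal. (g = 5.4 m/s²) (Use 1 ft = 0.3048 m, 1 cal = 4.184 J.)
Convert to SI: m = 4.0 kg, h = 14.9992 m
PE = mgh = (4.0)(5.4)(14.9992) = 323.983 J = 77.43 cal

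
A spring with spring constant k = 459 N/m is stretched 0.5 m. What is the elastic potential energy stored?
PE = ½kx² = ½(459)(0.5)² = 57.38 J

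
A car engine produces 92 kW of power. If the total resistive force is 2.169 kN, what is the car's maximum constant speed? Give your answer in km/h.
Convert to SI: F = 2169.0 N
P = Fv ⇒ v = P/F = 92000 W/2169.0 N = 42.4159 m/s = 152.7 km/h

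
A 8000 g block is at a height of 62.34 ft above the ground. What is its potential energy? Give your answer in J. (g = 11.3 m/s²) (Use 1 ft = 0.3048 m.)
Convert to SI: m = 8.0 kg, h = 19.0012 m
PE = mgh = (8.0)(11.3)(19.0012) = 1718 J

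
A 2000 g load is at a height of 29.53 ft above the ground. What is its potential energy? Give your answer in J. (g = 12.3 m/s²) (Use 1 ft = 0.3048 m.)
Convert to SI: m = 2.0 kg, h = 9.00074 m
PE = mgh = (2.0)(12.3)(9.00074) = 221.4 J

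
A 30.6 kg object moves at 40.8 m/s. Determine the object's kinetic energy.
KE = ½mv² = ½(30.6)(40.8)² = 25470 J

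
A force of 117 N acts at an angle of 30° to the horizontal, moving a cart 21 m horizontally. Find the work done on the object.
W = F·d·cosθ = (117)(21)cos(30°) = 2128 J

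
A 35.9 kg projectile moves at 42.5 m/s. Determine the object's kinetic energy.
KE = ½mv² = ½(35.9)(42.5)² = 32420 J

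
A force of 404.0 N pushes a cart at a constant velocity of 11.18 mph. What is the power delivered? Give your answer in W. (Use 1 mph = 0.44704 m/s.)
Convert to SI: F = 404.0 N, v = 4.99791 m/s
P = Fv = (404.0)(4.99791) = 2019 W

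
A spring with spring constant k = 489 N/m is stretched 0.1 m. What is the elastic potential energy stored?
PE = ½kx² = ½(489)(0.1)² = 2.445 J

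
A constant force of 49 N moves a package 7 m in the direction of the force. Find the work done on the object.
W = F·d = (49)(7) = 343.0 J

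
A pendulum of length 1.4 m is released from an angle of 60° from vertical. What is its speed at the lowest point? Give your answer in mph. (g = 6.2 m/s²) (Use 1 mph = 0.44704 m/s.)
h = L(1 − cosθ) = 1.4(1 − cos60°) = 0.7 m
v = √(2gh) = √(2·6.2·0.7) = 2.94618 m/s = 6.59 mph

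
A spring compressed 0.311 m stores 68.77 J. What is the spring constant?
k = 2·PE/x² = 2·68.77/(0.311)² = 1422 N/m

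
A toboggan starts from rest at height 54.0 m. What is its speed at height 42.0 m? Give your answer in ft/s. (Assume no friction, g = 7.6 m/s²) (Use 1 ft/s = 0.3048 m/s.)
mgh₁ = mgh₂ + ½mv² ⇒ v = √(2g(h₁−h₂)) = √(2·7.6·12.0) = 13.5056 m/s = 44.31 ft/s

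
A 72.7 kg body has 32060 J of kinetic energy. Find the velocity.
v = √(2·KE/m) = √(2·32060/72.7) = 29.7 m/s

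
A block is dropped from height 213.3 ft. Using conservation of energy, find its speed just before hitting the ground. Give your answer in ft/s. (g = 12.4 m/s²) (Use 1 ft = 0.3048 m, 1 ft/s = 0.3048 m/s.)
Convert to SI: h = 65.0138 m
mgh = ½mv² ⇒ v = √(2gh) = √(2·12.4·65.0138) = 40.154 m/s = 131.7 ft/s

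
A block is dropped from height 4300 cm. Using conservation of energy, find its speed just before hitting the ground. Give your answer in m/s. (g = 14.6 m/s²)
Convert to SI: h = 43.0 m
mgh = ½mv² ⇒ v = √(2gh) = √(2·14.6·43.0) = 35.43 m/s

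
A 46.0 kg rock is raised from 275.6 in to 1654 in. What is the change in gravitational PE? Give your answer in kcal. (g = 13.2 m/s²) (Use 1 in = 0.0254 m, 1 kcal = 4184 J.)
Convert to SI: m = 46.0 kg, Δh = 35.0114 m
ΔPE = mgΔh = (46.0)(13.2)(35.0114) = 21258.9 J = 5.081 kcal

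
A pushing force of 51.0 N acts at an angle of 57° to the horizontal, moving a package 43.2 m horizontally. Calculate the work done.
W = F·d·cosθ = (51.0)(43.2)cos(57°) = 1200 J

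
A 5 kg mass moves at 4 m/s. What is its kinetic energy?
KE = ½mv² = ½(5)(4)² = 40.0 J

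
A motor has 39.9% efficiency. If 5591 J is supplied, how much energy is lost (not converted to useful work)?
W_lost = W_in(1 − η) = 5591·(1 − 0.399) = 3360 J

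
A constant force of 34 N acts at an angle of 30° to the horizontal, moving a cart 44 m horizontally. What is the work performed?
W = F·d·cosθ = (34)(44)cos(30°) = 1296 J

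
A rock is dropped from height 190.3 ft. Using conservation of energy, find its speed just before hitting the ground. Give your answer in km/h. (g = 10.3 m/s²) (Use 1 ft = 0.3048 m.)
Convert to SI: h = 58.0034 m
mgh = ½mv² ⇒ v = √(2gh) = √(2·10.3·58.0034) = 34.5669 m/s = 124.4 km/h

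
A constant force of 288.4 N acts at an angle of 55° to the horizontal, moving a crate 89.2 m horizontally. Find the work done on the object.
W = F·d·cosθ = (288.4)(89.2)cos(55°) = 14760 J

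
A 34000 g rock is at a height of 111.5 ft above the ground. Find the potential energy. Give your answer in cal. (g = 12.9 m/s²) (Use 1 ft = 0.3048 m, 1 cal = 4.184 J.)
Convert to SI: m = 34.0 kg, h = 33.9852 m
PE = mgh = (34.0)(12.9)(33.9852) = 14905.9 J = 3563 cal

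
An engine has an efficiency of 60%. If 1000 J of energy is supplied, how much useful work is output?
W_out = η·W_in = 0.6·1000 = 600.0 J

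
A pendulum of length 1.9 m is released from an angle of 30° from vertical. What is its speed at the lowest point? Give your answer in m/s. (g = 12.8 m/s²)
h = L(1 − cosθ) = 1.9(1 − cos30°) = 0.254552 m
v = √(2gh) = √(2·12.8·0.254552) = 2.553 m/s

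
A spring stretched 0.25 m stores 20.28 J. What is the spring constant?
k = 2·PE/x² = 2·20.28/(0.25)² = 649.0 N/m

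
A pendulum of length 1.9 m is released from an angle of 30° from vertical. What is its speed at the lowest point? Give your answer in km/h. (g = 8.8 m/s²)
h = L(1 − cosθ) = 1.9(1 − cos30°) = 0.254552 m
v = √(2gh) = √(2·8.8·0.254552) = 2.11663 m/s = 7.62 km/h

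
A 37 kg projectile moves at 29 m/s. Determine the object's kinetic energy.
KE = ½mv² = ½(37)(29)² = 15558.5 J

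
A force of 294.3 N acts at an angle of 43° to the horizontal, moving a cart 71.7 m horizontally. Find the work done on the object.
W = F·d·cosθ = (294.3)(71.7)cos(43°) = 15430 J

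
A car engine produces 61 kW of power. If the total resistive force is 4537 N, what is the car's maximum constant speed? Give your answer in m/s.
P = Fv ⇒ v = P/F = 61000 W/4537.0 N = 13.45 m/s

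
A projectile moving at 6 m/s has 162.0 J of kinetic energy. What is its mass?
m = 2·KE/v² = 2·162.0/(6)² = 9.0 kg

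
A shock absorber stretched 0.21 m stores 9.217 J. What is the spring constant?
k = 2·PE/x² = 2·9.217/(0.21)² = 418.0 N/m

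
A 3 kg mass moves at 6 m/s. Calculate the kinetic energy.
KE = ½mv² = ½(3)(6)² = 54.0 J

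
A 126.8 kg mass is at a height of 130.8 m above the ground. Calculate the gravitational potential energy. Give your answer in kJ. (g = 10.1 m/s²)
PE = mgh = (126.8)(10.1)(130.8) = 167513 J = 167.5 kJ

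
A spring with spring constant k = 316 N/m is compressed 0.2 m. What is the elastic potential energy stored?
PE = ½kx² = ½(316)(0.2)² = 6.32 J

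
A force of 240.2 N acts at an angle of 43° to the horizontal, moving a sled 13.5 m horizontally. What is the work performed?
W = F·d·cosθ = (240.2)(13.5)cos(43°) = 2372 J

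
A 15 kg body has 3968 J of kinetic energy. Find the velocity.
v = √(2·KE/m) = √(2·3968/15) = 23.0 m/s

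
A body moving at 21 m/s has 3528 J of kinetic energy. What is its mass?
m = 2·KE/v² = 2·3528/(21)² = 16.0 kg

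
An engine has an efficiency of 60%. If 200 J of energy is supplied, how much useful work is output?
W_out = η·W_in = 0.6·200 = 120.0 J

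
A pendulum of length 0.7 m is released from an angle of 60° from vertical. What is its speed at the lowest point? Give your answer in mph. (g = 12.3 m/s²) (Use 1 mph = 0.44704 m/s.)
h = L(1 − cosθ) = 0.7(1 − cos60°) = 0.35 m
v = √(2gh) = √(2·12.3·0.35) = 2.93428 m/s = 6.564 mph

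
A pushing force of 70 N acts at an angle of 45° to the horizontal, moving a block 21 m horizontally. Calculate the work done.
W = F·d·cosθ = (70)(21)cos(45°) = 1039 J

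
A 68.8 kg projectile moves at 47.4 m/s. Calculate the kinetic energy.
KE = ½mv² = ½(68.8)(47.4)² = 77290 J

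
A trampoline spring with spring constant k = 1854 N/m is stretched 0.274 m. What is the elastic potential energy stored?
PE = ½kx² = ½(1854)(0.274)² = 69.6 J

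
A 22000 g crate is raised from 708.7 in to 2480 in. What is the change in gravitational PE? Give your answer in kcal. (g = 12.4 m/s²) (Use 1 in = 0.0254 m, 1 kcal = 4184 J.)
Convert to SI: m = 22.0 kg, Δh = 44.991 m
ΔPE = mgΔh = (22.0)(12.4)(44.991) = 12273.6 J = 2.933 kcal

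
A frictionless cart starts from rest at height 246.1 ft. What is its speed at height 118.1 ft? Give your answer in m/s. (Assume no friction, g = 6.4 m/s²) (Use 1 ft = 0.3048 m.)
Convert to SI: h₁−h₂ = 39.0144 m
mgh₁ = mgh₂ + ½mv² ⇒ v = √(2g(h₁−h₂)) = √(2·6.4·39.0144) = 22.35 m/s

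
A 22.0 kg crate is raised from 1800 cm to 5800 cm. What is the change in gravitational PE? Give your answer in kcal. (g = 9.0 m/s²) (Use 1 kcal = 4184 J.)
Convert to SI: m = 22.0 kg, Δh = 40.0 m
ΔPE = mgΔh = (22.0)(9.0)(40.0) = 7920.0 J = 1.893 kcal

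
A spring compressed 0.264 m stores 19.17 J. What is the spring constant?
k = 2·PE/x² = 2·19.17/(0.264)² = 550.1 N/m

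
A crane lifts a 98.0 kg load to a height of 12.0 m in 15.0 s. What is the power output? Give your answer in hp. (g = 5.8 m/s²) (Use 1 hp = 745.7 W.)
P = mgh/t = (98.0)(5.8)(12.0)/15.0 = 454.72 W = 0.6098 hp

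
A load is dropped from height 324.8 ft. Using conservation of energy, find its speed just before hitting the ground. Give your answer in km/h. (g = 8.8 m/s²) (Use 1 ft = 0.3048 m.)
Convert to SI: h = 98.999 m
mgh = ½mv² ⇒ v = √(2gh) = √(2·8.8·98.999) = 41.7419 m/s = 150.3 km/h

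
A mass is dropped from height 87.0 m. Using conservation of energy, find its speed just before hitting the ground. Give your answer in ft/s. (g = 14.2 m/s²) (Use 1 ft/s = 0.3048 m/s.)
mgh = ½mv² ⇒ v = √(2gh) = √(2·14.2·87.0) = 49.7071 m/s = 163.1 ft/s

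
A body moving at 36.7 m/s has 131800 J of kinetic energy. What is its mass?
m = 2·KE/v² = 2·131800/(36.7)² = 195.7 kg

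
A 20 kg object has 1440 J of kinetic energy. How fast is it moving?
v = √(2·KE/m) = √(2·1440/20) = 12.0 m/s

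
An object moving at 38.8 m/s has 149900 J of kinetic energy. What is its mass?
m = 2·KE/v² = 2·149900/(38.8)² = 199.1 kg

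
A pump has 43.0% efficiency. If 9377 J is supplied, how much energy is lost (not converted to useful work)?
W_lost = W_in(1 − η) = 9377·(1 − 0.43) = 5345 J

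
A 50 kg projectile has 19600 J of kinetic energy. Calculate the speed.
v = √(2·KE/m) = √(2·19600/50) = 28.0 m/s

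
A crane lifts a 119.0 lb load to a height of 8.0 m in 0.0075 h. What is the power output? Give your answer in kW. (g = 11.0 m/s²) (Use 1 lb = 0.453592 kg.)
Convert to SI: m = 53.9774 kg, h = 8.0 m, t = 27.0 s
P = mgh/t = (53.9774)(11.0)(8.0)/27.0 = 175.926 W = 0.1759 kW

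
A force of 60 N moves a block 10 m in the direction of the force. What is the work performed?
W = F·d = (60)(10) = 600.0 J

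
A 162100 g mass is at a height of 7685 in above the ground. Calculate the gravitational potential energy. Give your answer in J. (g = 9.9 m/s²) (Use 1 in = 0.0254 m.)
Convert to SI: m = 162.1 kg, h = 195.199 m
PE = mgh = (162.1)(9.9)(195.199) = 313300 J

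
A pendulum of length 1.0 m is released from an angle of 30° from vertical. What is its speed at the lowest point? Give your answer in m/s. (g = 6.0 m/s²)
h = L(1 − cosθ) = 1.0(1 − cos30°) = 0.133975 m
v = √(2gh) = √(2·6.0·0.133975) = 1.268 m/s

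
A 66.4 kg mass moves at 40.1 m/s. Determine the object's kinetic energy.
KE = ½mv² = ½(66.4)(40.1)² = 53390 J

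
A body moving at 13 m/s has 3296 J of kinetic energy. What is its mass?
m = 2·KE/v² = 2·3296/(13)² = 39.01 kg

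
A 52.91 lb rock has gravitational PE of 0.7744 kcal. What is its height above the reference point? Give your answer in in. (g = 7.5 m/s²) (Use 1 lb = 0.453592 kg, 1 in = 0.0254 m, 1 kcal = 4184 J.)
Convert to SI: m = 23.9996 kg, PE = 3240.09 J
h = PE/(mg) = 3240.09/(23.9996·7.5) = 18.0008 m = 708.7 in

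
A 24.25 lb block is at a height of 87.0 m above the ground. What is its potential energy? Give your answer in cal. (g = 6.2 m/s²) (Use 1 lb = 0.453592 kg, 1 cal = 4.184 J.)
Convert to SI: m = 10.9996 kg, h = 87.0 m
PE = mgh = (10.9996)(6.2)(87.0) = 5933.19 J = 1418 cal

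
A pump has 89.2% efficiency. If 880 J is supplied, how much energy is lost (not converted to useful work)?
W_lost = W_in(1 − η) = 880·(1 − 0.892) = 95.04 J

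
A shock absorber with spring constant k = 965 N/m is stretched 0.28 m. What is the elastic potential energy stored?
PE = ½kx² = ½(965)(0.28)² = 37.83 J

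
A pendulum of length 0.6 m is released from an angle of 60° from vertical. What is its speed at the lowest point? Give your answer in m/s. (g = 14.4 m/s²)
h = L(1 − cosθ) = 0.6(1 − cos60°) = 0.3 m
v = √(2gh) = √(2·14.4·0.3) = 2.939 m/s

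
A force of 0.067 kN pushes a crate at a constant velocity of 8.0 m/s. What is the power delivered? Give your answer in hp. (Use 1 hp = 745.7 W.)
Convert to SI: F = 67.0 N, v = 8.0 m/s
P = Fv = (67.0)(8.0) = 536.0 W = 0.7188 hp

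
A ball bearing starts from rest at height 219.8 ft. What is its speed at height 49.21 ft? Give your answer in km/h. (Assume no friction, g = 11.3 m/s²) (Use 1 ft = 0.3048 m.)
Convert to SI: h₁−h₂ = 51.9958 m
mgh₁ = mgh₂ + ½mv² ⇒ v = √(2g(h₁−h₂)) = √(2·11.3·51.9958) = 34.2798 m/s = 123.4 km/h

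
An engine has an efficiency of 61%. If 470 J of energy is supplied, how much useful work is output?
W_out = η·W_in = 0.61·470 = 286.7 J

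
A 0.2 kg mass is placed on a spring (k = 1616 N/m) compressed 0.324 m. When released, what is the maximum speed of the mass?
½kx² = ½mv² ⇒ v = x√(k/m) = (0.324)√(1616/0.2) = 29.12 m/s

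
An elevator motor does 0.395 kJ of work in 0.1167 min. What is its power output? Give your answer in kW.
Convert to SI: W = 395.0 J, t = 7.002 s
P = W/t = 395.0/7.002 = 56.4125 W = 0.05641 kW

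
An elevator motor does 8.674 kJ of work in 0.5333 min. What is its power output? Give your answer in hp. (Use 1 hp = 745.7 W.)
Convert to SI: W = 8674.0 J, t = 31.998 s
P = W/t = 8674.0/31.998 = 271.079 W = 0.3635 hp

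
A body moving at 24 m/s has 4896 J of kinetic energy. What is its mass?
m = 2·KE/v² = 2·4896/(24)² = 17.0 kg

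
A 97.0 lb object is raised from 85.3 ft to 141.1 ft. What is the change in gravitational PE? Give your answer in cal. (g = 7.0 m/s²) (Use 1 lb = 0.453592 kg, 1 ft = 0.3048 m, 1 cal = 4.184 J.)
Convert to SI: m = 43.9984 kg, Δh = 17.0078 m
ΔPE = mgΔh = (43.9984)(7.0)(17.0078) = 5238.23 J = 1252 cal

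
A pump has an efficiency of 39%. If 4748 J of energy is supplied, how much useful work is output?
W_out = η·W_in = 0.39·4748 = 1851.72 J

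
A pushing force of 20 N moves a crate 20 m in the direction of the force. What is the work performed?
W = F·d = (20)(20) = 400.0 J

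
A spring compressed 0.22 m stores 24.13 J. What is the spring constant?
k = 2·PE/x² = 2·24.13/(0.22)² = 997.1 N/m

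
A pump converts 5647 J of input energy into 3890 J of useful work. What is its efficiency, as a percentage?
η = W_out/W_in = 3890/5647 = 68.89%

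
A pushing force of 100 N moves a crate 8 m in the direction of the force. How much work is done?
W = F·d = (100)(8) = 800.0 J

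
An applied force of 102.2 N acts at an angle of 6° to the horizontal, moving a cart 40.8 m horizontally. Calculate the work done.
W = F·d·cosθ = (102.2)(40.8)cos(6°) = 4147 J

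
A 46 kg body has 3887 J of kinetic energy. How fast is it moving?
v = √(2·KE/m) = √(2·3887/46) = 13.0 m/s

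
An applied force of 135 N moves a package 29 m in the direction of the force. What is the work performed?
W = F·d = (135)(29) = 3915 J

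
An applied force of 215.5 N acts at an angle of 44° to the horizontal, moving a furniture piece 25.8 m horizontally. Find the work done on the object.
W = F·d·cosθ = (215.5)(25.8)cos(44°) = 3999 J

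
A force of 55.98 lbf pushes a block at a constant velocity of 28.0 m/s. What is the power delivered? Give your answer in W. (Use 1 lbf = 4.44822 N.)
Convert to SI: F = 249.011 N, v = 28.0 m/s
P = Fv = (249.011)(28.0) = 6972 W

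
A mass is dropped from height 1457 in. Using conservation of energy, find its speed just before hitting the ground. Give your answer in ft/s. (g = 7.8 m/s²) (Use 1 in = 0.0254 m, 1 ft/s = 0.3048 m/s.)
Convert to SI: h = 37.0078 m
mgh = ½mv² ⇒ v = √(2gh) = √(2·7.8·37.0078) = 24.0275 m/s = 78.83 ft/s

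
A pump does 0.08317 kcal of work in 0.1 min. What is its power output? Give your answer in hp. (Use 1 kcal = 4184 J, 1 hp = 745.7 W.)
Convert to SI: W = 347.983 J, t = 6.0 s
P = W/t = 347.983/6.0 = 57.9972 W = 0.07778 hp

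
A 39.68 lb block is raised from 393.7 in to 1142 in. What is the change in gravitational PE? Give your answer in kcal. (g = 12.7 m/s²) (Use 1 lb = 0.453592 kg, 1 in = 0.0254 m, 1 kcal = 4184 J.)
Convert to SI: m = 17.9985 kg, Δh = 19.0068 m
ΔPE = mgΔh = (17.9985)(12.7)(19.0068) = 4344.6 J = 1.038 kcal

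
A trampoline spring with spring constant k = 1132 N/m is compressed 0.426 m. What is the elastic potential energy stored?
PE = ½kx² = ½(1132)(0.426)² = 102.7 J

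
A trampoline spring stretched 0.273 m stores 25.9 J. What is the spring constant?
k = 2·PE/x² = 2·25.9/(0.273)² = 695.0 N/m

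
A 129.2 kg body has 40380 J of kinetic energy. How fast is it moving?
v = √(2·KE/m) = √(2·40380/129.2) = 25.0 m/s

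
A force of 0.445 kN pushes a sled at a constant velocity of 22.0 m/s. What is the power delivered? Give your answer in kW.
Convert to SI: F = 445.0 N, v = 22.0 m/s
P = Fv = (445.0)(22.0) = 9790.0 W = 9.79 kW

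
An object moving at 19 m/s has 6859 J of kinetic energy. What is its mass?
m = 2·KE/v² = 2·6859/(19)² = 38.0 kg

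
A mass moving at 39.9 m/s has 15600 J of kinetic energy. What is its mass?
m = 2·KE/v² = 2·15600/(39.9)² = 19.6 kg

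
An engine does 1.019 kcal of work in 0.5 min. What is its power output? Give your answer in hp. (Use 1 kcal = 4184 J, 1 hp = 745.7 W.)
Convert to SI: W = 4263.5 J, t = 30.0 s
P = W/t = 4263.5/30.0 = 142.117 W = 0.1906 hp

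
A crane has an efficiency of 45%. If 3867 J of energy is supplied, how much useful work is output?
W_out = η·W_in = 0.45·3867 = 1740.15 J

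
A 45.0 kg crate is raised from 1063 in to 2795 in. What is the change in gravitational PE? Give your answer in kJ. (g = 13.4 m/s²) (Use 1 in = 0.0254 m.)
Convert to SI: m = 45.0 kg, Δh = 43.9928 m
ΔPE = mgΔh = (45.0)(13.4)(43.9928) = 26527.7 J = 26.53 kJ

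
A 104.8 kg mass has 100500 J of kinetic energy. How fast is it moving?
v = √(2·KE/m) = √(2·100500/104.8) = 43.79 m/s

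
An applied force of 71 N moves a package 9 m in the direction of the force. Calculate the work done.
W = F·d = (71)(9) = 639.0 J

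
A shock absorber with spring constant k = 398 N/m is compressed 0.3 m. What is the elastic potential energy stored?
PE = ½kx² = ½(398)(0.3)² = 17.91 J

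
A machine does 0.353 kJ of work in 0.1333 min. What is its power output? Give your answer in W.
Convert to SI: W = 353.0 J, t = 7.998 s
P = W/t = 353.0/7.998 = 44.14 W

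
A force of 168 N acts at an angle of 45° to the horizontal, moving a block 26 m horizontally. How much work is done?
W = F·d·cosθ = (168)(26)cos(45°) = 3089 J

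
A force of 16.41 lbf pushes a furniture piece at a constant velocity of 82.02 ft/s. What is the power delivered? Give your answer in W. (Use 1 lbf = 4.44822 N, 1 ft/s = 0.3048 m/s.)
Convert to SI: F = 72.9953 N, v = 24.9997 m/s
P = Fv = (72.9953)(24.9997) = 1825 W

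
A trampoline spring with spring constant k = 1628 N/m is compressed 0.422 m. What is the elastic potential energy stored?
PE = ½kx² = ½(1628)(0.422)² = 145.0 J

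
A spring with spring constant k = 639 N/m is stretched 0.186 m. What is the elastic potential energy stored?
PE = ½kx² = ½(639)(0.186)² = 11.05 J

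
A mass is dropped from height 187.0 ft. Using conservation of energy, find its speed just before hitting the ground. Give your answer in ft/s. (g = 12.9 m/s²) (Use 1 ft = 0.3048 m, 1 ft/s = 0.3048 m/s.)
Convert to SI: h = 56.9976 m
mgh = ½mv² ⇒ v = √(2gh) = √(2·12.9·56.9976) = 38.3476 m/s = 125.8 ft/s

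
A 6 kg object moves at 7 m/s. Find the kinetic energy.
KE = ½mv² = ½(6)(7)² = 147.0 J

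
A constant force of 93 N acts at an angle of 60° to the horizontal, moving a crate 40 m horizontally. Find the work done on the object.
W = F·d·cosθ = (93)(40)cos(60°) = 1860 J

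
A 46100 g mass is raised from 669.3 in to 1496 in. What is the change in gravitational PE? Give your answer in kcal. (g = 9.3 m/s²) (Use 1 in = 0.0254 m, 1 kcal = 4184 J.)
Convert to SI: m = 46.1 kg, Δh = 20.9982 m
ΔPE = mgΔh = (46.1)(9.3)(20.9982) = 9002.55 J = 2.152 kcal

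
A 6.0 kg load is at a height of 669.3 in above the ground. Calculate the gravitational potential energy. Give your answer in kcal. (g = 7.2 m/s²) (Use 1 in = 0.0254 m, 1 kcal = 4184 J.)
Convert to SI: m = 6.0 kg, h = 17.0002 m
PE = mgh = (6.0)(7.2)(17.0002) = 734.41 J = 0.1755 kcal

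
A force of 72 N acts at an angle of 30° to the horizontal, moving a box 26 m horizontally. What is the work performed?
W = F·d·cosθ = (72)(26)cos(30°) = 1621 J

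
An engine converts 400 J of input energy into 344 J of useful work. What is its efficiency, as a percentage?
η = W_out/W_in = 344/400 = 86.0%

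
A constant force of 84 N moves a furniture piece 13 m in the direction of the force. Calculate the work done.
W = F·d = (84)(13) = 1092 J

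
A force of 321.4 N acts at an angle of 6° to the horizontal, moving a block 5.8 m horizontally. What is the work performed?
W = F·d·cosθ = (321.4)(5.8)cos(6°) = 1854 J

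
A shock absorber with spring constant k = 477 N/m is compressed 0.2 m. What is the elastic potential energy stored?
PE = ½kx² = ½(477)(0.2)² = 9.54 J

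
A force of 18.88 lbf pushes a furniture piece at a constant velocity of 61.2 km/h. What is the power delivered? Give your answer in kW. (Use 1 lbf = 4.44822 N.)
Convert to SI: F = 83.9824 N, v = 17.0 m/s
P = Fv = (83.9824)(17.0) = 1427.7 W = 1.428 kW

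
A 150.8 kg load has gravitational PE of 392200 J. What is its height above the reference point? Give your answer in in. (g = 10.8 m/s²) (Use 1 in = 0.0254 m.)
h = PE/(mg) = 392200/(150.8·10.8) = 240.814 m = 9481 in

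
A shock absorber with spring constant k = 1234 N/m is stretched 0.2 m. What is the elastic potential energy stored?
PE = ½kx² = ½(1234)(0.2)² = 24.68 J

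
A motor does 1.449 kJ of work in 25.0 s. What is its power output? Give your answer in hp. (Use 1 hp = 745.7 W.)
Convert to SI: W = 1449.0 J, t = 25.0 s
P = W/t = 1449.0/25.0 = 57.96 W = 0.07773 hp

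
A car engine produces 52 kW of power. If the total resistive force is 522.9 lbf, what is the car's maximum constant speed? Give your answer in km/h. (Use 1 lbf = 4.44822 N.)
Convert to SI: F = 2325.97 N
P = Fv ⇒ v = P/F = 52000 W/2325.97 N = 22.3562 m/s = 80.48 km/h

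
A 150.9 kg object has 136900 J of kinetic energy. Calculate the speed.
v = √(2·KE/m) = √(2·136900/150.9) = 42.6 m/s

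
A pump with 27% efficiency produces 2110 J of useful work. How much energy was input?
W_in = W_out/η = 2110/0.27 = 7815 J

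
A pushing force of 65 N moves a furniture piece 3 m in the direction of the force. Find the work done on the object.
W = F·d = (65)(3) = 195.0 J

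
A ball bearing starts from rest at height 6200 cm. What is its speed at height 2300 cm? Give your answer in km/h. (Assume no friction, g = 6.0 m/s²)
Convert to SI: h₁−h₂ = 39.0 m
mgh₁ = mgh₂ + ½mv² ⇒ v = √(2g(h₁−h₂)) = √(2·6.0·39.0) = 21.6333 m/s = 77.88 km/h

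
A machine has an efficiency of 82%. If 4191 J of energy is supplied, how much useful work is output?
W_out = η·W_in = 0.82·4191 = 3436.62 J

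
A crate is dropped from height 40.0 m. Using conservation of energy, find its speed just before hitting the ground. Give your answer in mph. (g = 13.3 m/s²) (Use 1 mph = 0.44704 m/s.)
mgh = ½mv² ⇒ v = √(2gh) = √(2·13.3·40.0) = 32.619 m/s = 72.97 mph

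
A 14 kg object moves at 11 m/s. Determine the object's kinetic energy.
KE = ½mv² = ½(14)(11)² = 847.0 J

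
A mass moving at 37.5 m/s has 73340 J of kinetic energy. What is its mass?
m = 2·KE/v² = 2·73340/(37.5)² = 104.3 kg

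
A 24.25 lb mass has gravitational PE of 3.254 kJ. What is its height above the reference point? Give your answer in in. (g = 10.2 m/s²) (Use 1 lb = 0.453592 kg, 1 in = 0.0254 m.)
Convert to SI: m = 10.9996 kg, PE = 3254.0 J
h = PE/(mg) = 3254.0/(10.9996·10.2) = 29.0028 m = 1142 in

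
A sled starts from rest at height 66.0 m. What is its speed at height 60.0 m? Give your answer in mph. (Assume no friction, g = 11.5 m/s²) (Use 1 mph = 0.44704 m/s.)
mgh₁ = mgh₂ + ½mv² ⇒ v = √(2g(h₁−h₂)) = √(2·11.5·6.0) = 11.7473 m/s = 26.28 mph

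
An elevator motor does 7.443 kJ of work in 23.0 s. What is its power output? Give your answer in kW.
Convert to SI: W = 7443.0 J, t = 23.0 s
P = W/t = 7443.0/23.0 = 323.609 W = 0.3236 kW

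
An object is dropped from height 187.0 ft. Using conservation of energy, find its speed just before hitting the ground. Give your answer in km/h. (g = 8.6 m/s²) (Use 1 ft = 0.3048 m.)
Convert to SI: h = 56.9976 m
mgh = ½mv² ⇒ v = √(2gh) = √(2·8.6·56.9976) = 31.3107 m/s = 112.7 km/h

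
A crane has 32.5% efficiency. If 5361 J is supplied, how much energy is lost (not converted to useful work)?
W_lost = W_in(1 − η) = 5361·(1 − 0.325) = 3619 J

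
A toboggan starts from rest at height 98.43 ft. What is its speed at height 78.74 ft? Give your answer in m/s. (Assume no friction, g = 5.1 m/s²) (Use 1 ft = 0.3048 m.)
Convert to SI: h₁−h₂ = 6.00151 m
mgh₁ = mgh₂ + ½mv² ⇒ v = √(2g(h₁−h₂)) = √(2·5.1·6.00151) = 7.824 m/s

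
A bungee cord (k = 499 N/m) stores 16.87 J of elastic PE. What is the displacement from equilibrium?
x = √(2·PE/k) = √(2·16.87/499) = 0.26 m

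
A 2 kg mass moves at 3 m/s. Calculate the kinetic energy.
KE = ½mv² = ½(2)(3)² = 9.0 J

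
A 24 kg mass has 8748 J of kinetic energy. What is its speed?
v = √(2·KE/m) = √(2·8748/24) = 27.0 m/s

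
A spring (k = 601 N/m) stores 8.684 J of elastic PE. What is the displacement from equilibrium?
x = √(2·PE/k) = √(2·8.684/601) = 0.17 m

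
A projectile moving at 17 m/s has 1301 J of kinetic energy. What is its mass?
m = 2·KE/v² = 2·1301/(17)² = 9.003 kg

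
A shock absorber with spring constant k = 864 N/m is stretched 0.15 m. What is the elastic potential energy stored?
PE = ½kx² = ½(864)(0.15)² = 9.72 J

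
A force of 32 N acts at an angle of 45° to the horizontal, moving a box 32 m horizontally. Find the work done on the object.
W = F·d·cosθ = (32)(32)cos(45°) = 724.1 J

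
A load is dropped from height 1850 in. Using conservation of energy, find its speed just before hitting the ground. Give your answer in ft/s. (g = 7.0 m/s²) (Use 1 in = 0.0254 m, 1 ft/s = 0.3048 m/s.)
Convert to SI: h = 46.99 m
mgh = ½mv² ⇒ v = √(2gh) = √(2·7.0·46.99) = 25.6488 m/s = 84.15 ft/s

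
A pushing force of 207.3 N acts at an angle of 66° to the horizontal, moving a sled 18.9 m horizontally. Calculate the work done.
W = F·d·cosθ = (207.3)(18.9)cos(66°) = 1594 J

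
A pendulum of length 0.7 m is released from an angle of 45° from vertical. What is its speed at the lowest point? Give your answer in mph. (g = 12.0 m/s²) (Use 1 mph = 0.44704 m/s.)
h = L(1 − cosθ) = 0.7(1 − cos45°) = 0.205025 m
v = √(2gh) = √(2·12.0·0.205025) = 2.21824 m/s = 4.962 mph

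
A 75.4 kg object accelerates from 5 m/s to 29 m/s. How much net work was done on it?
W = ΔKE = ½m(v₂² − v₁²) = ½(75.4)(29² − 5²) = 30763.2 J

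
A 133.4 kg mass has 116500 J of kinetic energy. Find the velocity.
v = √(2·KE/m) = √(2·116500/133.4) = 41.79 m/s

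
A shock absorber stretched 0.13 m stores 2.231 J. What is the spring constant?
k = 2·PE/x² = 2·2.231/(0.13)² = 264.0 N/m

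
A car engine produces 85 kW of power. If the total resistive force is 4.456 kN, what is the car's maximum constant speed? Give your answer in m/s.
Convert to SI: F = 4456.0 N
P = Fv ⇒ v = P/F = 85000 W/4456.0 N = 19.08 m/s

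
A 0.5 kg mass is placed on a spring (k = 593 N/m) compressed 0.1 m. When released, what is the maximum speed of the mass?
½kx² = ½mv² ⇒ v = x√(k/m) = (0.1)√(593/0.5) = 3.444 m/s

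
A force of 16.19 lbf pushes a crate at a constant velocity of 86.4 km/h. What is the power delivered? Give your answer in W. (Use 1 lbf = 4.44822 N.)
Convert to SI: F = 72.0167 N, v = 24.0 m/s
P = Fv = (72.0167)(24.0) = 1728 W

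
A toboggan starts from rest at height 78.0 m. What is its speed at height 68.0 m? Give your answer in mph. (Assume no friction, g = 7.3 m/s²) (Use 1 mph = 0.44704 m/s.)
mgh₁ = mgh₂ + ½mv² ⇒ v = √(2g(h₁−h₂)) = √(2·7.3·10.0) = 12.083 m/s = 27.03 mph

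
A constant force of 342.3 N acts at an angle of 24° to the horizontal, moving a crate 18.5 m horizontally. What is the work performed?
W = F·d·cosθ = (342.3)(18.5)cos(24°) = 5785 J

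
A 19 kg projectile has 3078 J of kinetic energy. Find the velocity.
v = √(2·KE/m) = √(2·3078/19) = 18.0 m/s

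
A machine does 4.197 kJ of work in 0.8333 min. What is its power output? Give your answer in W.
Convert to SI: W = 4197.0 J, t = 49.998 s
P = W/t = 4197.0/49.998 = 83.94 W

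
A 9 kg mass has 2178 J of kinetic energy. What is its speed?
v = √(2·KE/m) = √(2·2178/9) = 22.0 m/s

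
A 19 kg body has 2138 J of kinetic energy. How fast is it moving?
v = √(2·KE/m) = √(2·2138/19) = 15.0 m/s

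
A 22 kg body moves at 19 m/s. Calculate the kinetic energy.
KE = ½mv² = ½(22)(19)² = 3971.0 J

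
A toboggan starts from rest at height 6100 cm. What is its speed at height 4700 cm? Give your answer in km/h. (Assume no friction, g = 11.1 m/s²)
Convert to SI: h₁−h₂ = 14.0 m
mgh₁ = mgh₂ + ½mv² ⇒ v = √(2g(h₁−h₂)) = √(2·11.1·14.0) = 17.6295 m/s = 63.47 km/h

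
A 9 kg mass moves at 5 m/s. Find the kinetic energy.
KE = ½mv² = ½(9)(5)² = 112.5 J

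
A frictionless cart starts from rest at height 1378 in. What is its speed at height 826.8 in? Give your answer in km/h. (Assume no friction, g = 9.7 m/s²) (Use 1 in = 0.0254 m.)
Convert to SI: h₁−h₂ = 14.0005 m
mgh₁ = mgh₂ + ½mv² ⇒ v = √(2g(h₁−h₂)) = √(2·9.7·14.0005) = 16.4806 m/s = 59.33 km/h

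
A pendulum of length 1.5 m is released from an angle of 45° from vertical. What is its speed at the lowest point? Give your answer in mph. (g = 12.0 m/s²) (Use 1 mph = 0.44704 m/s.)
h = L(1 − cosθ) = 1.5(1 − cos45°) = 0.43934 m
v = √(2gh) = √(2·12.0·0.43934) = 3.24718 m/s = 7.264 mph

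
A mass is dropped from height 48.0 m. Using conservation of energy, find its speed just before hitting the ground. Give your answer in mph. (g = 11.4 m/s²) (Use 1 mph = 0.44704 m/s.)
mgh = ½mv² ⇒ v = √(2gh) = √(2·11.4·48.0) = 33.0817 m/s = 74.0 mph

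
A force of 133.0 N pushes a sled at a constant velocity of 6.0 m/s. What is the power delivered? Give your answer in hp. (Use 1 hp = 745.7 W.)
P = Fv = (133.0)(6.0) = 798.0 W = 1.07 hp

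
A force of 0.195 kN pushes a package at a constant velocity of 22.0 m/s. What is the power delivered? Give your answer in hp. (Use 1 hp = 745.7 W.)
Convert to SI: F = 195.0 N, v = 22.0 m/s
P = Fv = (195.0)(22.0) = 4290.0 W = 5.753 hp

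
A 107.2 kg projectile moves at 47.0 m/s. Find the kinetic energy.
KE = ½mv² = ½(107.2)(47.0)² = 118400 J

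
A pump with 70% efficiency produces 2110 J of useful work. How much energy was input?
W_in = W_out/η = 2110/0.7 = 3014 J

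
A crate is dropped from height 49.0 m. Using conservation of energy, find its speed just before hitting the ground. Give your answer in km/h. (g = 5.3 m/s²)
mgh = ½mv² ⇒ v = √(2gh) = √(2·5.3·49.0) = 22.7903 m/s = 82.05 km/h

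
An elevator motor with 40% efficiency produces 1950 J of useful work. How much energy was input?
W_in = W_out/η = 1950/0.4 = 4875 J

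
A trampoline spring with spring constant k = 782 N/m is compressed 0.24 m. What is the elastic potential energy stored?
PE = ½kx² = ½(782)(0.24)² = 22.52 J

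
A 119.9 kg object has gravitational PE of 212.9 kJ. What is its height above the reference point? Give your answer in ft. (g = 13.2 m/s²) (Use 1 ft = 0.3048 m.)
Convert to SI: m = 119.9 kg, PE = 212900 J
h = PE/(mg) = 212900/(119.9·13.2) = 134.519 m = 441.3 ft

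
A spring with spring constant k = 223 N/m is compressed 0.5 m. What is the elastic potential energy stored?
PE = ½kx² = ½(223)(0.5)² = 27.88 J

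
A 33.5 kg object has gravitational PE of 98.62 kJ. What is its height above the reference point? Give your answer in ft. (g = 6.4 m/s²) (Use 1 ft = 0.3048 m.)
Convert to SI: m = 33.5 kg, PE = 98620.0 J
h = PE/(mg) = 98620.0/(33.5·6.4) = 459.981 m = 1509 ft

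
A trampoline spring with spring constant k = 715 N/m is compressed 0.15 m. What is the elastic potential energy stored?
PE = ½kx² = ½(715)(0.15)² = 8.044 J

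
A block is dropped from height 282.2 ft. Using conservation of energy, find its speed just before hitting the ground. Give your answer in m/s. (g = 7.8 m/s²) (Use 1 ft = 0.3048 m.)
Convert to SI: h = 86.0146 m
mgh = ½mv² ⇒ v = √(2gh) = √(2·7.8·86.0146) = 36.63 m/s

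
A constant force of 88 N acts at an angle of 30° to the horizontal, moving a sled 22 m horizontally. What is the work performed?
W = F·d·cosθ = (88)(22)cos(30°) = 1677 J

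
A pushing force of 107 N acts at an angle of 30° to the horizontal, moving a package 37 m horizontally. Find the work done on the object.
W = F·d·cosθ = (107)(37)cos(30°) = 3429 J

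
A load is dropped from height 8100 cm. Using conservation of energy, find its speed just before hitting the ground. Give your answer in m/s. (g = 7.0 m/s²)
Convert to SI: h = 81.0 m
mgh = ½mv² ⇒ v = √(2gh) = √(2·7.0·81.0) = 33.67 m/s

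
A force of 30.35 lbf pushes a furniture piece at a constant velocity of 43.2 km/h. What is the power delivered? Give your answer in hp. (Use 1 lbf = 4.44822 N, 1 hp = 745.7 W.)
Convert to SI: F = 135.003 N, v = 12.0 m/s
P = Fv = (135.003)(12.0) = 1620.04 W = 2.173 hp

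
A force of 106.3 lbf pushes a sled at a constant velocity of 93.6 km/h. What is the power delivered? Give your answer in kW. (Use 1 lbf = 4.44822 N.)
Convert to SI: F = 472.846 N, v = 26.0 m/s
P = Fv = (472.846)(26.0) = 12294.0 W = 12.29 kW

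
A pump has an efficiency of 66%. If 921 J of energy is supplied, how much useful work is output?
W_out = η·W_in = 0.66·921 = 607.86 J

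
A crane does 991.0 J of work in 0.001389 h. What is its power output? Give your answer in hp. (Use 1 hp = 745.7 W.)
Convert to SI: W = 991.0 J, t = 5.0004 s
P = W/t = 991.0/5.0004 = 198.184 W = 0.2658 hp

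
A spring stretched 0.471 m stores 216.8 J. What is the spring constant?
k = 2·PE/x² = 2·216.8/(0.471)² = 1955 N/m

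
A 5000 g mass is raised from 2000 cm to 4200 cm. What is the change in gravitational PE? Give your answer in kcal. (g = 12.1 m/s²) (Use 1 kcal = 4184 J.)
Convert to SI: m = 5.0 kg, Δh = 22.0 m
ΔPE = mgΔh = (5.0)(12.1)(22.0) = 1331.0 J = 0.3181 kcal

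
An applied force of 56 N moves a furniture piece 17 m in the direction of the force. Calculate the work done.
W = F·d = (56)(17) = 952.0 J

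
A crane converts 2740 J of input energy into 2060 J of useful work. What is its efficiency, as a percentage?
η = W_out/W_in = 2060/2740 = 75.18%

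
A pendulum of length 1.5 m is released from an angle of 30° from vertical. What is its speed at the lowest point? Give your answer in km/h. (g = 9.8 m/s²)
h = L(1 − cosθ) = 1.5(1 − cos30°) = 0.200962 m
v = √(2gh) = √(2·9.8·0.200962) = 1.98465 m/s = 7.145 km/h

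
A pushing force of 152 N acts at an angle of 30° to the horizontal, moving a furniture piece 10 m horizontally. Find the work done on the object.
W = F·d·cosθ = (152)(10)cos(30°) = 1316 J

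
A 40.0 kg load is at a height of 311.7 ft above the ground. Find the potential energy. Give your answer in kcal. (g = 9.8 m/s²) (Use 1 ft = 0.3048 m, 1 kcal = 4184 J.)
Convert to SI: m = 40.0 kg, h = 95.0062 m
PE = mgh = (40.0)(9.8)(95.0062) = 37242.4 J = 8.901 kcal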